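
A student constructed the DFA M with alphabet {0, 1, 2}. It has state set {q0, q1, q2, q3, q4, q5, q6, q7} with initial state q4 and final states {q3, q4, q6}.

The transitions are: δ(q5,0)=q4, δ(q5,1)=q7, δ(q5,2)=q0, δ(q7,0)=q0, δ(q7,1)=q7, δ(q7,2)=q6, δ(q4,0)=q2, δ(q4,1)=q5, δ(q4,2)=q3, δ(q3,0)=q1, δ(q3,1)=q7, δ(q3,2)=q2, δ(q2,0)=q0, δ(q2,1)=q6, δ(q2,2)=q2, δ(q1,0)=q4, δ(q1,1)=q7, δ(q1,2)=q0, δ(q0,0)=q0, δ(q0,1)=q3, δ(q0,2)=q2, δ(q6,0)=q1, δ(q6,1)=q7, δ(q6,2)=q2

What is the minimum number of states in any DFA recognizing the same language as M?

5

All states are reachable from the start state.
Start with accepting vs non-accepting: {q3,q4,q6} | {q0,q1,q2,q5,q7}.
Refine {q3,q4,q6} on symbol 2: members go to different blocks, giving {q3,q6} and {q4}.
Split {q0,q1,q2,q5,q7} by δ(·,0) → {q0,q2,q7} and {q1,q5}.
Split {q0,q2,q7} by δ(·,1) → {q0,q2} and {q7}.
The partition is now stable with 5 blocks: {q3,q6} | {q0,q2} | {q4} | {q1,q5} | {q7}.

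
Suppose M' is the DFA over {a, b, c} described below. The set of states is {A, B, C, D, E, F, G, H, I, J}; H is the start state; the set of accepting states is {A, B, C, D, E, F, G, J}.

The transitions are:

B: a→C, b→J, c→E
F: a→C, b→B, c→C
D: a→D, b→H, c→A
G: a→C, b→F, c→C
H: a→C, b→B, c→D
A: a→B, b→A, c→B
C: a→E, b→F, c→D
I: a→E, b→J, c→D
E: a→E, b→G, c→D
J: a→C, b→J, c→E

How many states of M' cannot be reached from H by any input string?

1

BFS from H reaches {A, B, C, D, E, F, G, H, J}; the 1 state(s) I are never visited.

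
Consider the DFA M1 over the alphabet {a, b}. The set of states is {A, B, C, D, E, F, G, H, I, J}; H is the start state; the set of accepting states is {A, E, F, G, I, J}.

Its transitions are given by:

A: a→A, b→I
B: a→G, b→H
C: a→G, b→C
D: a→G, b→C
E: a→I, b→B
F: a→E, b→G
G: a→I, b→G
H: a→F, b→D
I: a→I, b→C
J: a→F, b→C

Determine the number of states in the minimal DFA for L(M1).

3

First remove the unreachable states {A,J}; 8 states remain.
Start with accepting vs non-accepting: {E,F,G,I} | {B,C,D,H}.
On input b, block {E,F,G,I} splits into {E,I} and {F,G}.
No further refinement is possible. Final partition (3 blocks): {E,I} | {B,C,D,H} | {F,G}.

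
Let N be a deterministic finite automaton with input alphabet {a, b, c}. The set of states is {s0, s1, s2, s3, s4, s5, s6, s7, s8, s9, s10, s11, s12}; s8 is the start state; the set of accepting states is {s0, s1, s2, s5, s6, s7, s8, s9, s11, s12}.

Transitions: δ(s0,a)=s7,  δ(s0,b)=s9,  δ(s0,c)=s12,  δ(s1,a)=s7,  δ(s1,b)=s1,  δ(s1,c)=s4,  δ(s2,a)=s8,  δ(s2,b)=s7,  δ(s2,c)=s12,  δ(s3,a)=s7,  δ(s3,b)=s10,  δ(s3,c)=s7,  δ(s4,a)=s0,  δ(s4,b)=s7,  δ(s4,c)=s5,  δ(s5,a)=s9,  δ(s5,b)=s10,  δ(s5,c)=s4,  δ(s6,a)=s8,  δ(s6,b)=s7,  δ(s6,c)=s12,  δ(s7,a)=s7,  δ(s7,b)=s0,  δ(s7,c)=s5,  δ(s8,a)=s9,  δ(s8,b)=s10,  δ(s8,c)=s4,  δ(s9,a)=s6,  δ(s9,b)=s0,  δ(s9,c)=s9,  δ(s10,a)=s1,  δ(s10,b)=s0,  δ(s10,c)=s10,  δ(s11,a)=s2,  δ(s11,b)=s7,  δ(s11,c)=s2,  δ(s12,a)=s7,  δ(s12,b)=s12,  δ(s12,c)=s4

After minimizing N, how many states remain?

8

Reachable states from the start: {s0,s1,s4,s5,s6,s7,s8,s9,s10,s12}. Unreachable: {s2,s3,s11} — drop them.
P0 = {s0,s1,s5,s6,s7,s8,s9,s12} | {s4,s10}.
On input b, block {s0,s1,s5,s6,s7,s8,s9,s12} splits into {s0,s1,s6,s7,s9,s12} and {s5,s8}.
Refine {s0,s1,s6,s7,s9,s12} on symbol a: members go to different blocks, giving {s0,s1,s7,s9,s12} and {s6}.
Split {s0,s1,s7,s9,s12} by δ(·,a) → {s0,s1,s7,s12} and {s9}.
Split {s0,s1,s7,s12} by δ(·,b) → {s1,s7,s12} and {s0}.
Refine {s1,s7,s12} on symbol b: members go to different blocks, giving {s1,s12} and {s7}.
On input a, block {s4,s10} splits into {s4} and {s10}.
No further refinement is possible. Final partition (8 blocks): {s1,s12} | {s4} | {s5,s8} | {s6} | {s9} | {s0} | {s7} | {s10}.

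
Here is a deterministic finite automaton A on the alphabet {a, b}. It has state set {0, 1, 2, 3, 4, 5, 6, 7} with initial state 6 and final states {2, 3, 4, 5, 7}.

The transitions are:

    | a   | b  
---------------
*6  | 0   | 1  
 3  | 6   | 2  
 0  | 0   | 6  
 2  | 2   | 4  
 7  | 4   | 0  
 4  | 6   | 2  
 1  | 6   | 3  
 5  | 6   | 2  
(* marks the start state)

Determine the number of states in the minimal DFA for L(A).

5

States {5,7} cannot be reached from the start state, so discard them.
Initial partition by acceptance: {2,3,4} | {0,1,6}.
On input a, block {2,3,4} splits into {3,4} and {2}.
On input b, block {0,1,6} splits into {0,6} and {1}.
Refine {0,6} on symbol b: members go to different blocks, giving {0} and {6}.
Stable partition: {3,4} | {0} | {2} | {1} | {6} — 5 equivalence classes.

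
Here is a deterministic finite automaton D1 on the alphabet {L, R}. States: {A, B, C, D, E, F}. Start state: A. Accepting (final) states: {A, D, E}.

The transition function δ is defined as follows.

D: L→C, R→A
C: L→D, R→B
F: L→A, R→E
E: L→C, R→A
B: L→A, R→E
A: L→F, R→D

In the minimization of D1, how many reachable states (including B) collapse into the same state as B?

2

All states are reachable from the start state.
P0 = {A,D,E} | {B,C,F}.
Refine {B,C,F} on symbol R: members go to different blocks, giving {B,F} and {C}.
Split {A,D,E} by δ(·,L) → {D,E} and {A}.
No further refinement is possible. Final partition (4 blocks): {D,E} | {B,F} | {C} | {A}.
State B belongs to the block {B,F}, which has 2 states.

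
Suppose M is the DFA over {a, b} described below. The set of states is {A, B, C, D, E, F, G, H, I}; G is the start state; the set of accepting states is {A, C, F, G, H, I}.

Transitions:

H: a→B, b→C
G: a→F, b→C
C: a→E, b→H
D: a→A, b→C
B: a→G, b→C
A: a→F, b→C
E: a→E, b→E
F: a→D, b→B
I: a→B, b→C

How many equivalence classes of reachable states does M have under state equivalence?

First remove the unreachable states {I}; 8 states remain.
Start with accepting vs non-accepting: {A,C,F,G,H} | {B,D,E}.
On input a, block {A,C,F,G,H} splits into {C,F,H} and {A,G}.
On input b, block {C,F,H} splits into {C,H} and {F}.
On input a, block {B,D,E} splits into {B,D} and {E}.
Split {C,H} by δ(·,a) → {C} and {H}.
Stable partition: {C} | {B,D} | {A,G} | {F} | {E} | {H} — 6 equivalence classes.

6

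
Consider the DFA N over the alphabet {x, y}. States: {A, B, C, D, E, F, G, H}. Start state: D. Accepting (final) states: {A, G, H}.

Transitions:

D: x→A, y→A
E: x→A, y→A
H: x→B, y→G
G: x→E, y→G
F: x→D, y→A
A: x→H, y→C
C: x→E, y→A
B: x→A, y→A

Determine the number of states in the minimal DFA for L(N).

4

Reachable states from the start: {A,B,C,D,E,G,H}. Unreachable: {F} — drop them.
Start with accepting vs non-accepting: {A,G,H} | {B,C,D,E}.
Refine {A,G,H} on symbol x: members go to different blocks, giving {G,H} and {A}.
Split {B,C,D,E} by δ(·,x) → {B,D,E} and {C}.
The partition is now stable with 4 blocks: {G,H} | {B,D,E} | {A} | {C}.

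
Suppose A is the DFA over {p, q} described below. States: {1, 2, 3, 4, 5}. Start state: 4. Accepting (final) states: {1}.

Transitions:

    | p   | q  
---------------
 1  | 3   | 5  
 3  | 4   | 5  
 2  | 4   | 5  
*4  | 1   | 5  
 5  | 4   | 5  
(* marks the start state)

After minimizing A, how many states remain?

3

Reachable states from the start: {1,3,4,5}. Unreachable: {2} — drop them.
Start with accepting vs non-accepting: {1} | {3,4,5}.
Split {3,4,5} by δ(·,p) → {3,5} and {4}.
The partition is now stable with 3 blocks: {1} | {3,5} | {4}.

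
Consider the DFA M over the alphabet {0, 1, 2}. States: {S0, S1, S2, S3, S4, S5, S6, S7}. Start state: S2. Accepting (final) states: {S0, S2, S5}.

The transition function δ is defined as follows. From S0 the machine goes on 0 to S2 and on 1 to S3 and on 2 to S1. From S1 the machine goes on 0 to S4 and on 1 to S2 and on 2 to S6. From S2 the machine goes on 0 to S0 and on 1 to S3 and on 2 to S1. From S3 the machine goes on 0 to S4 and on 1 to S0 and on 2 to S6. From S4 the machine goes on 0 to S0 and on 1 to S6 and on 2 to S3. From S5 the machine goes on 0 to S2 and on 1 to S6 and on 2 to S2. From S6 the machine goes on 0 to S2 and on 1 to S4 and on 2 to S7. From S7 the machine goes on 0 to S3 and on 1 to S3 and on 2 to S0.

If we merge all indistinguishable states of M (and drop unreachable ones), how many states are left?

5

Reachable states from the start: {S0,S1,S2,S3,S4,S6,S7}. Unreachable: {S5} — drop them.
Initial partition by acceptance: {S0,S2} | {S1,S3,S4,S6,S7}.
Refine {S1,S3,S4,S6,S7} on symbol 0: members go to different blocks, giving {S1,S3,S7} and {S4,S6}.
On input 0, block {S1,S3,S7} splits into {S1,S3} and {S7}.
Refine {S4,S6} on symbol 2: members go to different blocks, giving {S4} and {S6}.
No further refinement is possible. Final partition (5 blocks): {S0,S2} | {S1,S3} | {S4} | {S7} | {S6}.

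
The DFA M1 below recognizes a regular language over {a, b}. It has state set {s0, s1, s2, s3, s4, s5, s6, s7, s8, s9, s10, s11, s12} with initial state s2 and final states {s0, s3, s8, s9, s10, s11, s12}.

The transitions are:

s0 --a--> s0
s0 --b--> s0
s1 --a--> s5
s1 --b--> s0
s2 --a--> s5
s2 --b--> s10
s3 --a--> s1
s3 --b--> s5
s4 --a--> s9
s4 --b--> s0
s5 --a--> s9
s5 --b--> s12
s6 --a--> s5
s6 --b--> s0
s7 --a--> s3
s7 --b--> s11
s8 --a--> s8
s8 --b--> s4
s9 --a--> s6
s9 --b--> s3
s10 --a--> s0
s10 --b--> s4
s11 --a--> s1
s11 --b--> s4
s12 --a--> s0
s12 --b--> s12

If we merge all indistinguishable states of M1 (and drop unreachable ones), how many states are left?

7

States {s7,s8,s11} cannot be reached from the start state, so discard them.
P0 = {s0,s3,s9,s10,s12} | {s1,s2,s4,s5,s6}.
Split {s0,s3,s9,s10,s12} by δ(·,a) → {s0,s10,s12} and {s3,s9}.
On input b, block {s0,s10,s12} splits into {s0,s12} and {s10}.
On input a, block {s1,s2,s4,s5,s6} splits into {s1,s2,s6} and {s4,s5}.
Split {s1,s2,s6} by δ(·,b) → {s1,s6} and {s2}.
Split {s3,s9} by δ(·,b) → {s3} and {s9}.
Stable partition: {s0,s12} | {s1,s6} | {s3} | {s10} | {s4,s5} | {s2} | {s9} — 7 equivalence classes.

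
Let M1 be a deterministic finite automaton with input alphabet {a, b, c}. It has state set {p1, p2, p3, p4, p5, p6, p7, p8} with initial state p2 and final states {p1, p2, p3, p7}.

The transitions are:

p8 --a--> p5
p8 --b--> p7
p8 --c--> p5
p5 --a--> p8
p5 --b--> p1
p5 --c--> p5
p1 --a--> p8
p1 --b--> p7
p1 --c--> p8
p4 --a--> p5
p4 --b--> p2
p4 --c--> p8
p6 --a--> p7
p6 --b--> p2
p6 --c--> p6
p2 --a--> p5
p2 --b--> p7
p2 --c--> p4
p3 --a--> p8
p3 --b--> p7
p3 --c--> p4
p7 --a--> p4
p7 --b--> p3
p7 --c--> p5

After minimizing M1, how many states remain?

2

Reachable states from the start: {p1,p2,p3,p4,p5,p7,p8}. Unreachable: {p6} — drop them.
P0 = {p1,p2,p3,p7} | {p4,p5,p8}.
The partition is now stable with 2 blocks: {p1,p2,p3,p7} | {p4,p5,p8}.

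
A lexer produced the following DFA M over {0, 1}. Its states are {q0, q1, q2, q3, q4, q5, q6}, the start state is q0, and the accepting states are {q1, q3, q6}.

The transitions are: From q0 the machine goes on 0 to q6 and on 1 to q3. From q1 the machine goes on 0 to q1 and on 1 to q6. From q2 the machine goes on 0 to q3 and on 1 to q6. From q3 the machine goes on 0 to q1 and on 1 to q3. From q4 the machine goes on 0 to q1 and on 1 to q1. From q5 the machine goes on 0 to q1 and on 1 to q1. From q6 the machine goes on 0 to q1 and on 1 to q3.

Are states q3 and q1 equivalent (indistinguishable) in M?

Yes

First remove the unreachable states {q2,q4,q5}; 4 states remain.
Start with accepting vs non-accepting: {q1,q3,q6} | {q0}.
Stable partition: {q1,q3,q6} | {q0} — 2 equivalence classes.
q3 and q1 lie in the same block of the stable partition, so they are equivalent — no string distinguishes them.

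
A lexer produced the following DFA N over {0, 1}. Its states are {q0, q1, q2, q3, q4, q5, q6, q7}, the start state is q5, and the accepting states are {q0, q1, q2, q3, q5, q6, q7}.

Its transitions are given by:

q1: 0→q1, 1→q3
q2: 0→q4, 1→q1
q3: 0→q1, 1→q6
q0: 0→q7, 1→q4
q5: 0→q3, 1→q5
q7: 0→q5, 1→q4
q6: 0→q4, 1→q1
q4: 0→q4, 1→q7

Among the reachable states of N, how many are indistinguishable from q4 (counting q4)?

1

States {q0,q2} cannot be reached from the start state, so discard them.
Start with accepting vs non-accepting: {q1,q3,q5,q6,q7} | {q4}.
Split {q1,q3,q5,q6,q7} by δ(·,0) → {q1,q3,q5,q7} and {q6}.
On input 1, block {q1,q3,q5,q7} splits into {q1,q5} and {q3} and {q7}.
Split {q1,q5} by δ(·,0) → {q1} and {q5}.
The partition is now stable with 6 blocks: {q1} | {q4} | {q6} | {q3} | {q7} | {q5}.
State q4 belongs to the block {q4}, which has 1 states.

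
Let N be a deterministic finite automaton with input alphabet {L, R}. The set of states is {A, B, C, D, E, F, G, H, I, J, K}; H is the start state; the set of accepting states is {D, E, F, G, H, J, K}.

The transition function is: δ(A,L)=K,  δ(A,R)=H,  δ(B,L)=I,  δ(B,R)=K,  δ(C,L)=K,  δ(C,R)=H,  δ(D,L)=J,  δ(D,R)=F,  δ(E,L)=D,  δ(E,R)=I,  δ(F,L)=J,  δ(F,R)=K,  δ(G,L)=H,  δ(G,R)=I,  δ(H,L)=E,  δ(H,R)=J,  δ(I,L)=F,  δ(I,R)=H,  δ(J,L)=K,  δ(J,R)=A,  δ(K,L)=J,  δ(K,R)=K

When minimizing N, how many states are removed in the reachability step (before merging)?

No path from H leads to B, C, G; the other 8 states are all reachable.

3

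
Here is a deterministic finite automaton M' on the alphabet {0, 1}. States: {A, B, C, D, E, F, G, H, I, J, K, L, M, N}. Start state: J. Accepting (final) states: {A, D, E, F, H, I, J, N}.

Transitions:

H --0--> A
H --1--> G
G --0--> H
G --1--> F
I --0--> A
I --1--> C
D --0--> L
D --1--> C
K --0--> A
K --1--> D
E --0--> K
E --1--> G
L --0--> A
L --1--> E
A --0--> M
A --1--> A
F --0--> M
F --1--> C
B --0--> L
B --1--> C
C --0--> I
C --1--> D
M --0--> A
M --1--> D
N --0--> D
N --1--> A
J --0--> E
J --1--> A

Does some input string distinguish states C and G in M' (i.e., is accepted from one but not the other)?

First remove the unreachable states {B,N}; 12 states remain.
P0 = {A,D,E,F,H,I,J} | {C,G,K,L,M}.
On input 0, block {A,D,E,F,H,I,J} splits into {A,D,E,F} and {H,I,J}.
Split {A,D,E,F} by δ(·,1) → {D,E,F} and {A}.
Refine {C,G,K,L,M} on symbol 0: members go to different blocks, giving {K,L,M} and {C,G}.
On input 0, block {H,I,J} splits into {H,I} and {J}.
The partition is now stable with 6 blocks: {D,E,F} | {K,L,M} | {H,I} | {A} | {C,G} | {J}.
C and G lie in the same block of the stable partition, so they are equivalent — no string distinguishes them.

No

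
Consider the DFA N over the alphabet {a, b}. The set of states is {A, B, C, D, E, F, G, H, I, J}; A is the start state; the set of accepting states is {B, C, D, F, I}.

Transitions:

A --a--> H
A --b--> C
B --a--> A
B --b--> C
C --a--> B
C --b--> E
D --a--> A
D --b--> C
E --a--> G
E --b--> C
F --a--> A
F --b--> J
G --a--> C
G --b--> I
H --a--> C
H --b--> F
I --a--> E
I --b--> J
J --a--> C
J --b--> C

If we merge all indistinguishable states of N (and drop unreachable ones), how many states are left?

First remove the unreachable states {D}; 9 states remain.
Initial partition by acceptance: {B,C,F,I} | {A,E,G,H,J}.
Split {B,C,F,I} by δ(·,a) → {B,F,I} and {C}.
Split {B,F,I} by δ(·,b) → {F,I} and {B}.
Split {A,E,G,H,J} by δ(·,a) → {G,H,J} and {A,E}.
Refine {G,H,J} on symbol b: members go to different blocks, giving {G,H} and {J}.
Stable partition: {F,I} | {G,H} | {C} | {B} | {A,E} | {J} — 6 equivalence classes.

6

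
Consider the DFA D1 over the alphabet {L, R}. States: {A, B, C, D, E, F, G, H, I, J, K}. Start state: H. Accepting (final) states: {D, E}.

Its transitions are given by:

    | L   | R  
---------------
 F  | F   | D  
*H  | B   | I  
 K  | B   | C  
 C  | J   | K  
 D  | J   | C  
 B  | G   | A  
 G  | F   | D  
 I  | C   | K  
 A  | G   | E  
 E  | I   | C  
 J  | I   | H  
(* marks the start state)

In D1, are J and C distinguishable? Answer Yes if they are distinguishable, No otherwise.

No

All states are reachable from the start state.
Initial partition by acceptance: {D,E} | {A,B,C,F,G,H,I,J,K}.
On input R, block {A,B,C,F,G,H,I,J,K} splits into {B,C,H,I,J,K} and {A,F,G}.
Split {B,C,H,I,J,K} by δ(·,L) → {C,H,I,J,K} and {B}.
Refine {C,H,I,J,K} on symbol L: members go to different blocks, giving {C,I,J} and {H,K}.
No further refinement is possible. Final partition (5 blocks): {D,E} | {C,I,J} | {A,F,G} | {B} | {H,K}.
J and C lie in the same block of the stable partition, so they are equivalent — no string distinguishes them.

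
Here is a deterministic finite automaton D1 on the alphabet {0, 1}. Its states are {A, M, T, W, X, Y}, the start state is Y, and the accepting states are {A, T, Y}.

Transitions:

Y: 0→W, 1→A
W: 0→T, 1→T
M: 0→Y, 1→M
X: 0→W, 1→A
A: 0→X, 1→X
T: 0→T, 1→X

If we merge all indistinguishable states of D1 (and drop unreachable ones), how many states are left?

5

First remove the unreachable states {M}; 5 states remain.
Initial partition by acceptance: {A,T,Y} | {W,X}.
Split {A,T,Y} by δ(·,0) → {A,Y} and {T}.
Split {A,Y} by δ(·,1) → {A} and {Y}.
Split {W,X} by δ(·,0) → {W} and {X}.
Stable partition: {A} | {W} | {T} | {Y} | {X} — 5 equivalence classes.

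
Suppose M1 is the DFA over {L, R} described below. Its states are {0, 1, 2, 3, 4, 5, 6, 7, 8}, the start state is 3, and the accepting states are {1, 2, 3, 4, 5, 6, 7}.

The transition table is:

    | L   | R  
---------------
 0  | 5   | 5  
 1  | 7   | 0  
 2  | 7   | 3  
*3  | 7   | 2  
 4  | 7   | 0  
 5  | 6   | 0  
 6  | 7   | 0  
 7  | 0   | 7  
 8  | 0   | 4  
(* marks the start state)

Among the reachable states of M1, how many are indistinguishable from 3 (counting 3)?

2

First remove the unreachable states {1,4,8}; 6 states remain.
Initial partition by acceptance: {2,3,5,6,7} | {0}.
Refine {2,3,5,6,7} on symbol L: members go to different blocks, giving {2,3,5,6} and {7}.
Split {2,3,5,6} by δ(·,L) → {2,3,6} and {5}.
Refine {2,3,6} on symbol R: members go to different blocks, giving {2,3} and {6}.
The partition is now stable with 5 blocks: {2,3} | {0} | {7} | {5} | {6}.
State 3 belongs to the block {2,3}, which has 2 states.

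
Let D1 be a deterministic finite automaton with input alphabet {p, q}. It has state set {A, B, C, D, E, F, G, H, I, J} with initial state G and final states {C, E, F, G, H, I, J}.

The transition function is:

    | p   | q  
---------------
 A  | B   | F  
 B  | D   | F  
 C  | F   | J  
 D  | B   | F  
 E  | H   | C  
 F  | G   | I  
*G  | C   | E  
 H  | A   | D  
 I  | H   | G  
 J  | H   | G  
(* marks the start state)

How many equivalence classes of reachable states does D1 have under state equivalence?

4

All states are reachable from the start state.
Initial partition by acceptance: {C,E,F,G,H,I,J} | {A,B,D}.
Refine {C,E,F,G,H,I,J} on symbol p: members go to different blocks, giving {C,E,F,G,I,J} and {H}.
Refine {C,E,F,G,I,J} on symbol p: members go to different blocks, giving {C,F,G} and {E,I,J}.
The partition is now stable with 4 blocks: {C,F,G} | {A,B,D} | {H} | {E,I,J}.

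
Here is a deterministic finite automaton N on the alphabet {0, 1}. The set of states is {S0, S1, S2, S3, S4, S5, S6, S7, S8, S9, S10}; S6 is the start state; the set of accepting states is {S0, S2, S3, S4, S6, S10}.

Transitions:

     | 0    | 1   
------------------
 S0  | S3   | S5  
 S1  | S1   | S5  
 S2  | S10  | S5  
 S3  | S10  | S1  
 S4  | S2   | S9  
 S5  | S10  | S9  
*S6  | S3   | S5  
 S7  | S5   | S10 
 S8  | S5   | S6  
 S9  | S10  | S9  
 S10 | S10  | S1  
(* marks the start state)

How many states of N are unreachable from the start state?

5

BFS from S6 reaches {S1, S3, S5, S6, S9, S10}; the 5 state(s) S0, S2, S4, S7, S8 are never visited.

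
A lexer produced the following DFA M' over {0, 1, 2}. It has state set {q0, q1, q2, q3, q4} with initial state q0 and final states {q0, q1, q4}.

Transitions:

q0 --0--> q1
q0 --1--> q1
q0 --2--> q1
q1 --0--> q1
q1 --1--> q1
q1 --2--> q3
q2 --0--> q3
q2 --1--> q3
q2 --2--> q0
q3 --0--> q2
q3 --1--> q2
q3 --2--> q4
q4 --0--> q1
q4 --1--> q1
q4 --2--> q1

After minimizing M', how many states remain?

P0 = {q0,q1,q4} | {q2,q3}.
On input 2, block {q0,q1,q4} splits into {q0,q4} and {q1}.
Stable partition: {q0,q4} | {q2,q3} | {q1} — 3 equivalence classes.

3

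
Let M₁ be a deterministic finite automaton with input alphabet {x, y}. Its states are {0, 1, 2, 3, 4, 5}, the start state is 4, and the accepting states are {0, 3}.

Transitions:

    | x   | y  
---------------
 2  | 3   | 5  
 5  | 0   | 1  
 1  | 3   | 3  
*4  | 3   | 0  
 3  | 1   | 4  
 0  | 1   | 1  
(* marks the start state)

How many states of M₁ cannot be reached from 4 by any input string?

Starting at 4 and following transitions, the reachable set is {0, 1, 3, 4}. That leaves 2, 5 unreachable — 2 in total.

2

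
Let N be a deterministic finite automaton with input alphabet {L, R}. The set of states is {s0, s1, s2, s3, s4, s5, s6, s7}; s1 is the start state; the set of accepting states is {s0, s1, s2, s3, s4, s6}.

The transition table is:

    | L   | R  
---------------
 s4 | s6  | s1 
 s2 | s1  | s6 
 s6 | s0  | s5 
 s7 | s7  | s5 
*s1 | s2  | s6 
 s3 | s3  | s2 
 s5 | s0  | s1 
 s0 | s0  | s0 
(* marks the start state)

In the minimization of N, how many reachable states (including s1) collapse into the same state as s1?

First remove the unreachable states {s3,s4,s7}; 5 states remain.
P0 = {s0,s1,s2,s6} | {s5}.
Split {s0,s1,s2,s6} by δ(·,R) → {s0,s1,s2} and {s6}.
Refine {s0,s1,s2} on symbol R: members go to different blocks, giving {s1,s2} and {s0}.
The partition is now stable with 4 blocks: {s1,s2} | {s5} | {s6} | {s0}.
State s1 belongs to the block {s1,s2}, which has 2 states.

2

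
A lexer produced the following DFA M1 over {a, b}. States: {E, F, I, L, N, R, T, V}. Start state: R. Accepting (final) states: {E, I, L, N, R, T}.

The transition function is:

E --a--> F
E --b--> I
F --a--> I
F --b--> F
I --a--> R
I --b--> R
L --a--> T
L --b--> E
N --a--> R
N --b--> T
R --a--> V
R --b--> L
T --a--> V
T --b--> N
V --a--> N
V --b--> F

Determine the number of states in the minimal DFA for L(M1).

3

All states are reachable from the start state.
P0 = {E,I,L,N,R,T} | {F,V}.
Split {E,I,L,N,R,T} by δ(·,a) → {I,L,N} and {E,R,T}.
The partition is now stable with 3 blocks: {I,L,N} | {F,V} | {E,R,T}.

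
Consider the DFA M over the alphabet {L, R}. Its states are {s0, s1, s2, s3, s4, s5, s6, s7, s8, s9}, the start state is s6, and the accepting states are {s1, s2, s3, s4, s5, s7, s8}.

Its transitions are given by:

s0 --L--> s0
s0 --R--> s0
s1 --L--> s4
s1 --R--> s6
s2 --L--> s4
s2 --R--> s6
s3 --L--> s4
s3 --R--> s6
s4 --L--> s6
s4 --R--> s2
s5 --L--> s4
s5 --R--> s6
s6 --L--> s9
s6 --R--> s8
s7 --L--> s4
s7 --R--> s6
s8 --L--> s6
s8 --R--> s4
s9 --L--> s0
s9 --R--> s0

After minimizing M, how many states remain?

5

Reachable states from the start: {s0,s2,s4,s6,s8,s9}. Unreachable: {s1,s3,s5,s7} — drop them.
P0 = {s2,s4,s8} | {s0,s6,s9}.
On input L, block {s2,s4,s8} splits into {s4,s8} and {s2}.
Split {s4,s8} by δ(·,R) → {s4} and {s8}.
Refine {s0,s6,s9} on symbol R: members go to different blocks, giving {s0,s9} and {s6}.
No further refinement is possible. Final partition (5 blocks): {s4} | {s0,s9} | {s2} | {s8} | {s6}.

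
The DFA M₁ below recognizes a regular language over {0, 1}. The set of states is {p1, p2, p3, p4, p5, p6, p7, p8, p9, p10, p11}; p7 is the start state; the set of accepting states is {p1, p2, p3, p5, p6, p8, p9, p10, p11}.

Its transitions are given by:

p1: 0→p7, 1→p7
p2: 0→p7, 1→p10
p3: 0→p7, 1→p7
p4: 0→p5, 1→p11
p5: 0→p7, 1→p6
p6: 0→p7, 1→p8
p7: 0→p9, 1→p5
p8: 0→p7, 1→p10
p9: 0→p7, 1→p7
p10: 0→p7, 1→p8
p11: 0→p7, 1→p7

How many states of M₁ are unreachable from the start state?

No path from p7 leads to p1, p2, p3, p4, p11; the other 6 states are all reachable.

5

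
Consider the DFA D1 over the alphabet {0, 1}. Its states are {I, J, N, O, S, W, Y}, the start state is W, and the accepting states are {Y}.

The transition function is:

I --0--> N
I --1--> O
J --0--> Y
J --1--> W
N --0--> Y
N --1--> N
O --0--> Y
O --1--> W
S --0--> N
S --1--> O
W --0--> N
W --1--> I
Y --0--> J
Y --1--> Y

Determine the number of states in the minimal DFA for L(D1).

Reachable states from the start: {I,J,N,O,W,Y}. Unreachable: {S} — drop them.
P0 = {Y} | {I,J,N,O,W}.
Split {I,J,N,O,W} by δ(·,0) → {J,N,O} and {I,W}.
On input 1, block {J,N,O} splits into {J,O} and {N}.
On input 1, block {I,W} splits into {W} and {I}.
No further refinement is possible. Final partition (5 blocks): {Y} | {J,O} | {W} | {N} | {I}.

5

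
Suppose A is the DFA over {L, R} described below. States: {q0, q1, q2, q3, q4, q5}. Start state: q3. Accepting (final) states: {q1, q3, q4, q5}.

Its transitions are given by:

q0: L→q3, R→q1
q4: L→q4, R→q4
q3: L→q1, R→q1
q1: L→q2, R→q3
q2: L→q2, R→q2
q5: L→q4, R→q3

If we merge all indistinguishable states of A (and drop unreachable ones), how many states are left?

Reachable states from the start: {q1,q2,q3}. Unreachable: {q0,q4,q5} — drop them.
Initial partition by acceptance: {q1,q3} | {q2}.
Refine {q1,q3} on symbol L: members go to different blocks, giving {q1} and {q3}.
No further refinement is possible. Final partition (3 blocks): {q1} | {q2} | {q3}.

3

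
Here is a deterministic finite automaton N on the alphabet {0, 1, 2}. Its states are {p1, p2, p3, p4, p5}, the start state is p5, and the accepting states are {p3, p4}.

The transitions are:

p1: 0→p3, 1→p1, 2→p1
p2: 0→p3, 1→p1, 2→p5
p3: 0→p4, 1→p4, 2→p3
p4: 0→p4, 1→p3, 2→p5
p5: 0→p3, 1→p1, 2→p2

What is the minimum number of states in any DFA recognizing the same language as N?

All states are reachable from the start state.
P0 = {p3,p4} | {p1,p2,p5}.
Refine {p3,p4} on symbol 2: members go to different blocks, giving {p3} and {p4}.
Stable partition: {p3} | {p1,p2,p5} | {p4} — 3 equivalence classes.

3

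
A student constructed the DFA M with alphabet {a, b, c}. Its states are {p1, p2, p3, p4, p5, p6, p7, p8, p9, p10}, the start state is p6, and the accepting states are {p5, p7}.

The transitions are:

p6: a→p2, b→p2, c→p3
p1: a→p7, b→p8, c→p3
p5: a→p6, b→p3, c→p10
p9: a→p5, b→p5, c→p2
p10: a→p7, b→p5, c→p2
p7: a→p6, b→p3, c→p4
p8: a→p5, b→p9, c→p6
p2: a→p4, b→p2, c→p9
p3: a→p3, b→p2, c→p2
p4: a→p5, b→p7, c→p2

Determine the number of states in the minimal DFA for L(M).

Reachable states from the start: {p2,p3,p4,p5,p6,p7,p9,p10}. Unreachable: {p1,p8} — drop them.
Start with accepting vs non-accepting: {p5,p7} | {p2,p3,p4,p6,p9,p10}.
Split {p2,p3,p4,p6,p9,p10} by δ(·,a) → {p2,p3,p6} and {p4,p9,p10}.
Split {p2,p3,p6} by δ(·,a) → {p3,p6} and {p2}.
Refine {p3,p6} on symbol a: members go to different blocks, giving {p3} and {p6}.
Stable partition: {p5,p7} | {p3} | {p4,p9,p10} | {p2} | {p6} — 5 equivalence classes.

5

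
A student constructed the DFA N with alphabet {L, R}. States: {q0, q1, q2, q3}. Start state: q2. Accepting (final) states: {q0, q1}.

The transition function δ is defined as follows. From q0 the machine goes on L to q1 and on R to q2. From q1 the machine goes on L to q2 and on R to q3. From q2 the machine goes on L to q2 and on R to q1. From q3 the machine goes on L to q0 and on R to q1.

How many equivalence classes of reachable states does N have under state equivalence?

4

P0 = {q0,q1} | {q2,q3}.
On input L, block {q0,q1} splits into {q0} and {q1}.
Split {q2,q3} by δ(·,L) → {q2} and {q3}.
No further refinement is possible. Final partition (4 blocks): {q0} | {q2} | {q1} | {q3}.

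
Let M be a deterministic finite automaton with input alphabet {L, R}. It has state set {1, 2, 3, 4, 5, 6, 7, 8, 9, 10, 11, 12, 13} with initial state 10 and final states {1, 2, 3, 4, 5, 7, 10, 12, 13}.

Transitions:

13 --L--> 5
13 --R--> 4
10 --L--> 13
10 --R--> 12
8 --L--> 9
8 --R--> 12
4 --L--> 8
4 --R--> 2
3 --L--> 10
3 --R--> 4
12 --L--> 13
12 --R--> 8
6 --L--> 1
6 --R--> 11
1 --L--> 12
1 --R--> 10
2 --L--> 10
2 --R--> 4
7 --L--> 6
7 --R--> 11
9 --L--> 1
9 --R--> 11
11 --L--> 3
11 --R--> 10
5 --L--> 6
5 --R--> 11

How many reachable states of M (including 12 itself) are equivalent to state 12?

1

States {7} cannot be reached from the start state, so discard them.
Initial partition by acceptance: {1,2,3,4,5,10,12,13} | {6,8,9,11}.
Refine {1,2,3,4,5,10,12,13} on symbol L: members go to different blocks, giving {1,2,3,10,12,13} and {4,5}.
Refine {1,2,3,10,12,13} on symbol L: members go to different blocks, giving {1,2,3,10,12} and {13}.
Refine {1,2,3,10,12} on symbol L: members go to different blocks, giving {1,2,3} and {10,12}.
Split {1,2,3} by δ(·,R) → {2,3} and {1}.
On input L, block {6,8,9,11} splits into {6,9} and {8} and {11}.
Refine {4,5} on symbol L: members go to different blocks, giving {4} and {5}.
On input R, block {10,12} splits into {10} and {12}.
The partition is now stable with 10 blocks: {2,3} | {6,9} | {4} | {13} | {10} | {1} | {8} | {11} | {5} | {12}.
State 12 belongs to the block {12}, which has 1 states.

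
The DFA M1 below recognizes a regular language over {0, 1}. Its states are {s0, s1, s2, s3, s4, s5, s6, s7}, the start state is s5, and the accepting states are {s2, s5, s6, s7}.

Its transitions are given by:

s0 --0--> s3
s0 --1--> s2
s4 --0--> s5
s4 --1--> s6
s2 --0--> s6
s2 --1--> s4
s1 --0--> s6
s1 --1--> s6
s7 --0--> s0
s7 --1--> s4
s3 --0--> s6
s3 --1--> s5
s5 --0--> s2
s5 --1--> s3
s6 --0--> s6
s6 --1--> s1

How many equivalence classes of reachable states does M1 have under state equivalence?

First remove the unreachable states {s0,s7}; 6 states remain.
Initial partition by acceptance: {s2,s5,s6} | {s1,s3,s4}.
Stable partition: {s2,s5,s6} | {s1,s3,s4} — 2 equivalence classes.

2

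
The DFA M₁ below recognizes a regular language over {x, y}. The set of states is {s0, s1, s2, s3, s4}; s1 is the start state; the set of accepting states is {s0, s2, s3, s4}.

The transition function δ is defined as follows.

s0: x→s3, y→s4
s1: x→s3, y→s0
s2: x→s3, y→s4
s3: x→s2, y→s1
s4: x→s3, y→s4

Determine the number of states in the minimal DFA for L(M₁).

3

Start with accepting vs non-accepting: {s0,s2,s3,s4} | {s1}.
Split {s0,s2,s3,s4} by δ(·,y) → {s0,s2,s4} and {s3}.
No further refinement is possible. Final partition (3 blocks): {s0,s2,s4} | {s1} | {s3}.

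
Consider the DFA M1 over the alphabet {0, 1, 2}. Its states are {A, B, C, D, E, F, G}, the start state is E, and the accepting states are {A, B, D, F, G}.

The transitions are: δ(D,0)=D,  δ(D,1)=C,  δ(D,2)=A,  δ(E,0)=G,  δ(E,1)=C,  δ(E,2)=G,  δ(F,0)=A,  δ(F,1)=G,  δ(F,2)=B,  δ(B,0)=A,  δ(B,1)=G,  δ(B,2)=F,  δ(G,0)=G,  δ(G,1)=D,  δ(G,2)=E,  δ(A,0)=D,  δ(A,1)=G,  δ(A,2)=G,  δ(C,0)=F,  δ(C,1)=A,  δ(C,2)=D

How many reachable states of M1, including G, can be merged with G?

1

All states are reachable from the start state.
Initial partition by acceptance: {A,B,D,F,G} | {C,E}.
On input 1, block {A,B,D,F,G} splits into {A,B,F,G} and {D}.
On input 0, block {A,B,F,G} splits into {B,F,G} and {A}.
On input 0, block {B,F,G} splits into {B,F} and {G}.
Split {C,E} by δ(·,0) → {C} and {E}.
No further refinement is possible. Final partition (6 blocks): {B,F} | {C} | {D} | {A} | {G} | {E}.
The equivalence class containing G is {G}, of size 1.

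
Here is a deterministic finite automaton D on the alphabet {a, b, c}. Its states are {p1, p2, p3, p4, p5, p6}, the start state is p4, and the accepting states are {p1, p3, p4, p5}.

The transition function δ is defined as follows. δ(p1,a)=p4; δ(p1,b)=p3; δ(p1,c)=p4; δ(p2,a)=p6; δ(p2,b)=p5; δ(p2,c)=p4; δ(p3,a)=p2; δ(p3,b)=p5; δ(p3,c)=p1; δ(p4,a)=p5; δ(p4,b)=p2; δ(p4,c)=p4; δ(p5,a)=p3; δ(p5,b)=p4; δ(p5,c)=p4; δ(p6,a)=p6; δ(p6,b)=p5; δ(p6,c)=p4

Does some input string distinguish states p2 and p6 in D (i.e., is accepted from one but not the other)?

Every state is reachable, so we keep all 6.
P0 = {p1,p3,p4,p5} | {p2,p6}.
On input a, block {p1,p3,p4,p5} splits into {p1,p4,p5} and {p3}.
Refine {p1,p4,p5} on symbol a: members go to different blocks, giving {p1,p4} and {p5}.
Refine {p1,p4} on symbol a: members go to different blocks, giving {p1} and {p4}.
No further refinement is possible. Final partition (5 blocks): {p1} | {p2,p6} | {p3} | {p5} | {p4}.
p2 and p6 lie in the same block of the stable partition, so they are equivalent — no string distinguishes them.

No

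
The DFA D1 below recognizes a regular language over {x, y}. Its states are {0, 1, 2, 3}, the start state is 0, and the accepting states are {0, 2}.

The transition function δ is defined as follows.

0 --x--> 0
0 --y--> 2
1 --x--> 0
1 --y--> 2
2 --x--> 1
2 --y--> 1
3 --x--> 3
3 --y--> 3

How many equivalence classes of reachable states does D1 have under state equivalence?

3

Reachable states from the start: {0,1,2}. Unreachable: {3} — drop them.
Start with accepting vs non-accepting: {0,2} | {1}.
On input x, block {0,2} splits into {0} and {2}.
No further refinement is possible. Final partition (3 blocks): {0} | {1} | {2}.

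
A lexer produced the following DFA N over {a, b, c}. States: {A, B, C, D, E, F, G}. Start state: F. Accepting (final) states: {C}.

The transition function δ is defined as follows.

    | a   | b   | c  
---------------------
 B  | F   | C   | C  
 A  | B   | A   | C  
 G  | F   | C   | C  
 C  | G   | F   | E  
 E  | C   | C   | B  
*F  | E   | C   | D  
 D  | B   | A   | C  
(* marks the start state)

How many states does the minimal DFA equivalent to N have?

5

Initial partition by acceptance: {C} | {A,B,D,E,F,G}.
On input a, block {A,B,D,E,F,G} splits into {A,B,D,F,G} and {E}.
On input a, block {A,B,D,F,G} splits into {A,B,D,G} and {F}.
On input a, block {A,B,D,G} splits into {A,D} and {B,G}.
Stable partition: {C} | {A,D} | {E} | {F} | {B,G} — 5 equivalence classes.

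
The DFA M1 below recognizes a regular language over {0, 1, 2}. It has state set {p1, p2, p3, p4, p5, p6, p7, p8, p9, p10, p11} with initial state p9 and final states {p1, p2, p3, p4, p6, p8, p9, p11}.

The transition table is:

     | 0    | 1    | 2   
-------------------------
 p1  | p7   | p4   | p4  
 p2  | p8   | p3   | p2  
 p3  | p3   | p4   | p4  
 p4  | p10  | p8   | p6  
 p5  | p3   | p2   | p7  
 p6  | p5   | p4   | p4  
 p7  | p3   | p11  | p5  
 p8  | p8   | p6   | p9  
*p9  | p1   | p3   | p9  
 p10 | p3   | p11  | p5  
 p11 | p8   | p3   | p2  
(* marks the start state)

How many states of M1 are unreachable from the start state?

0

Exploring from p9, all states are eventually visited, so none are unreachable.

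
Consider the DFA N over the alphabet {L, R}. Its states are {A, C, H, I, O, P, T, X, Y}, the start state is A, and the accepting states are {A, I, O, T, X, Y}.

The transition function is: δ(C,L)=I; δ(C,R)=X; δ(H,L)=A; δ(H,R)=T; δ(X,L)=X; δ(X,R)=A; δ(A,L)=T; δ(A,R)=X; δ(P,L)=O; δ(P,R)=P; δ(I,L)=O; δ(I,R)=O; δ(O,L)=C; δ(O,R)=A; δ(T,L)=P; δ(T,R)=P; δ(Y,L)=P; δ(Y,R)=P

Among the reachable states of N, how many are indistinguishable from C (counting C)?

States {H,Y} cannot be reached from the start state, so discard them.
Start with accepting vs non-accepting: {A,I,O,T,X} | {C,P}.
On input L, block {A,I,O,T,X} splits into {A,I,X} and {O,T}.
Refine {A,I,X} on symbol L: members go to different blocks, giving {A,I} and {X}.
Refine {A,I} on symbol R: members go to different blocks, giving {I} and {A}.
Split {C,P} by δ(·,L) → {C} and {P}.
On input L, block {O,T} splits into {O} and {T}.
No further refinement is possible. Final partition (7 blocks): {I} | {C} | {O} | {X} | {A} | {P} | {T}.
State C belongs to the block {C}, which has 1 states.

1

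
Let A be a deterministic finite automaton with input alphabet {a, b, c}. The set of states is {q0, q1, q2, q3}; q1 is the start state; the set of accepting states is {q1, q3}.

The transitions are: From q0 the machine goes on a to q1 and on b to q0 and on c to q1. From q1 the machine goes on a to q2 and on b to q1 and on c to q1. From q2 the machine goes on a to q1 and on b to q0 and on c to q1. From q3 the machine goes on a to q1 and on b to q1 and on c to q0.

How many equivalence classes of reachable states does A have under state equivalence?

States {q3} cannot be reached from the start state, so discard them.
Start with accepting vs non-accepting: {q1} | {q0,q2}.
The partition is now stable with 2 blocks: {q1} | {q0,q2}.

2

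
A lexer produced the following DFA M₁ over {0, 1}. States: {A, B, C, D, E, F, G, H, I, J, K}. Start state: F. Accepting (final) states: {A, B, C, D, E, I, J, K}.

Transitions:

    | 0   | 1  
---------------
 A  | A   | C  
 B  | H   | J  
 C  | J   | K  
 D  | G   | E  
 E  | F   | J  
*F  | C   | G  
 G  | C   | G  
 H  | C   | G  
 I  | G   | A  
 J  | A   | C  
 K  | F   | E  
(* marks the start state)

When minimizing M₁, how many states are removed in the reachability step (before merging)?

BFS from F reaches {A, C, E, F, G, J, K}; the 4 state(s) B, D, H, I are never visited.

4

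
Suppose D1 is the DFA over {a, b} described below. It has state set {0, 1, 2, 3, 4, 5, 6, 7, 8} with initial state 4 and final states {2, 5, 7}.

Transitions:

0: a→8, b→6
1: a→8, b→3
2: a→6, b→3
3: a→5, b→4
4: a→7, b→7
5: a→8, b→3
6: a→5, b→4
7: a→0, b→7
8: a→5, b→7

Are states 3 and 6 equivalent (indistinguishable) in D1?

Yes

First remove the unreachable states {1,2}; 7 states remain.
P0 = {5,7} | {0,3,4,6,8}.
Split {5,7} by δ(·,b) → {5} and {7}.
Refine {0,3,4,6,8} on symbol a: members go to different blocks, giving {3,6,8} and {0} and {4}.
Split {3,6,8} by δ(·,b) → {3,6} and {8}.
Stable partition: {5} | {3,6} | {7} | {0} | {4} | {8} — 6 equivalence classes.
3 and 6 lie in the same block of the stable partition, so they are equivalent — no string distinguishes them.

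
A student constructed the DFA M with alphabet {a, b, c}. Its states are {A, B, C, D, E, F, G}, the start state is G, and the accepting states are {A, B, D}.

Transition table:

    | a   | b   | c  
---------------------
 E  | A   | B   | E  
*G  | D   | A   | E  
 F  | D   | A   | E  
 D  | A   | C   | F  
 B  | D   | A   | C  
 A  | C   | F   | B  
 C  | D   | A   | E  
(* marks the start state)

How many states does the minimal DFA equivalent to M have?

5

P0 = {A,B,D} | {C,E,F,G}.
Split {A,B,D} by δ(·,a) → {B,D} and {A}.
On input a, block {B,D} splits into {B} and {D}.
Refine {C,E,F,G} on symbol a: members go to different blocks, giving {C,F,G} and {E}.
Stable partition: {B} | {C,F,G} | {A} | {D} | {E} — 5 equivalence classes.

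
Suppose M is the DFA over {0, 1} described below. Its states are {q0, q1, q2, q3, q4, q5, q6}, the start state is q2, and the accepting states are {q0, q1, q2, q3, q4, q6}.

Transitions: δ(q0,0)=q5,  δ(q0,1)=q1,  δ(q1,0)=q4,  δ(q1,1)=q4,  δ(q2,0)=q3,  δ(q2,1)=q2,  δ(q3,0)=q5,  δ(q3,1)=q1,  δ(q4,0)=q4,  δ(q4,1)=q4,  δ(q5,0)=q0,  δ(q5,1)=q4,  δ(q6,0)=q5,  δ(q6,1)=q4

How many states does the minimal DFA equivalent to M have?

States {q6} cannot be reached from the start state, so discard them.
Initial partition by acceptance: {q0,q1,q2,q3,q4} | {q5}.
Refine {q0,q1,q2,q3,q4} on symbol 0: members go to different blocks, giving {q1,q2,q4} and {q0,q3}.
Split {q1,q2,q4} by δ(·,0) → {q1,q4} and {q2}.
Stable partition: {q1,q4} | {q5} | {q0,q3} | {q2} — 4 equivalence classes.

4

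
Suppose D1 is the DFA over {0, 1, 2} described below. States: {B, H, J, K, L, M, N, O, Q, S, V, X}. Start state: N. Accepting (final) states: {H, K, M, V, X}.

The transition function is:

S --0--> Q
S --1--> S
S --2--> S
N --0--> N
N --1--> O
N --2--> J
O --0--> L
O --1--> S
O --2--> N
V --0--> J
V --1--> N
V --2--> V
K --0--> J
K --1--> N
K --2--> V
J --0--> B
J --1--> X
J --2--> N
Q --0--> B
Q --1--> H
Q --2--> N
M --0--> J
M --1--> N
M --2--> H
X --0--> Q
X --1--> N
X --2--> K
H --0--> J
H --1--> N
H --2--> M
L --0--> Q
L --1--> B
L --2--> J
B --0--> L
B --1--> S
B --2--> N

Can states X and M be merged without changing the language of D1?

Yes

All states are reachable from the start state.
P0 = {H,K,M,V,X} | {B,J,L,N,O,Q,S}.
On input 1, block {B,J,L,N,O,Q,S} splits into {B,L,N,O,S} and {J,Q}.
Refine {B,L,N,O,S} on symbol 0: members go to different blocks, giving {B,N,O} and {L,S}.
Split {B,N,O} by δ(·,0) → {B,O} and {N}.
Split {L,S} by δ(·,1) → {S} and {L}.
No further refinement is possible. Final partition (6 blocks): {H,K,M,V,X} | {B,O} | {J,Q} | {S} | {N} | {L}.
X and M lie in the same block of the stable partition, so they are equivalent — no string distinguishes them.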